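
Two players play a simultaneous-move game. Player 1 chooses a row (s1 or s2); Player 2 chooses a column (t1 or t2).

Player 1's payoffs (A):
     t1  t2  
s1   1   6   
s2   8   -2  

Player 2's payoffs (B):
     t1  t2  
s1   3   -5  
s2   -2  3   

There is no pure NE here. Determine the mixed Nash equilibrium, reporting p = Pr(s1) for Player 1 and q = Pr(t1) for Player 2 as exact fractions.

In a mixed NE each player is indifferent between their pure strategies, so the opponent's mix sets the indifference.
Player 2 indifferent between t1 and t2: p·3 + (1−p)·(-2) = p·(-5) + (1−p)·3 ⟹ (-2) + 5p = 3 + (-8)p ⟹ p = 5/13.
Player 1 indifferent between s1 and s2: q·1 + (1−q)·6 = q·8 + (1−q)·(-2) ⟹ 6 + (-5)q = (-2) + 10q ⟹ q = 8/15.

p = 5/13, q = 8/15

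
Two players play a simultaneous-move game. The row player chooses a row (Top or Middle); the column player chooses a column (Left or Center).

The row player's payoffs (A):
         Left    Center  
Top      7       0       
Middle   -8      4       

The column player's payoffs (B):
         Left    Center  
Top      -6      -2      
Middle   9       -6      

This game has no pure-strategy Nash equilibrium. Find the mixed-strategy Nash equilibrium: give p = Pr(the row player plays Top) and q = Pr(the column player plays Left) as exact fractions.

p = 15/19, q = 4/19

Each player's mixing probability is pinned down by making the *other* player indifferent.
The column player indifferent between Left and Center: p·(-6) + (1−p)·9 = p·(-2) + (1−p)·(-6) ⟹ 9 + (-15)p = (-6) + 4p ⟹ p = 15/19.
The row player indifferent between Top and Middle: q·7 + (1−q)·0 = q·(-8) + (1−q)·4 ⟹ 0 + 7q = 4 + (-12)q ⟹ q = 4/19.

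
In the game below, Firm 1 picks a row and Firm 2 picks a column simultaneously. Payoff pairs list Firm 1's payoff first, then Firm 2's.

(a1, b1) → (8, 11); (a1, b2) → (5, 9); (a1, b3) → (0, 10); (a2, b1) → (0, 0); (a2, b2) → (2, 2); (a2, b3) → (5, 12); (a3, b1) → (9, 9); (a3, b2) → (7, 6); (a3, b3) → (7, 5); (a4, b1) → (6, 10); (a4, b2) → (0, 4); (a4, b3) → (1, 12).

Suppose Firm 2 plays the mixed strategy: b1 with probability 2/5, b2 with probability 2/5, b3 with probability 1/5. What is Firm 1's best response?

Firm 1's best reply maximizes expected payoff against the mix.
a1: (2/5)·8 + (2/5)·5 + (1/5)·0 = 26/5
a2: (2/5)·0 + (2/5)·2 + (1/5)·5 = 9/5
a3: (2/5)·9 + (2/5)·7 + (1/5)·7 = 39/5
a4: (2/5)·6 + (2/5)·0 + (1/5)·1 = 13/5
Highest expected payoff is 39/5, from a3.

a3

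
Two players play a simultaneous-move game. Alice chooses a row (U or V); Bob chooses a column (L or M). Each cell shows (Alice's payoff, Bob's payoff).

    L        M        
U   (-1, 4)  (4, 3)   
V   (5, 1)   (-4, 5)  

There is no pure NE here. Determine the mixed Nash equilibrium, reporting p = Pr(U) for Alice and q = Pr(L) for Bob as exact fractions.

p = 4/5, q = 4/7

Each player's mixing probability is pinned down by making the *other* player indifferent.
Bob indifferent between L and M: p·4 + (1−p)·1 = p·3 + (1−p)·5 ⟹ 1 + 3p = 5 + (-2)p ⟹ p = 4/5.
Alice indifferent between U and V: q·(-1) + (1−q)·4 = q·5 + (1−q)·(-4) ⟹ 4 + (-5)q = (-4) + 9q ⟹ q = 4/7.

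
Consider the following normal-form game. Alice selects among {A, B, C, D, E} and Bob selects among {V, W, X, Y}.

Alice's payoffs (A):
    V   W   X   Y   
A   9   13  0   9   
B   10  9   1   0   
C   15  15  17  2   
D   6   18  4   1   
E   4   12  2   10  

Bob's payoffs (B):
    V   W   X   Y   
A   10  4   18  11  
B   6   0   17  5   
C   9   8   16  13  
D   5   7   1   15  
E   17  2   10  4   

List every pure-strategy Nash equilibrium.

A profile is a Nash equilibrium when each player is best-responding to the other.
Alice's best responses — vs V: C (payoff 15); vs W: D (payoff 18); vs X: C (payoff 17); vs Y: E (payoff 10).
Bob's best responses — vs A: X (payoff 18); vs B: X (payoff 17); vs C: X (payoff 16); vs D: Y (payoff 15); vs E: V (payoff 17).
The only mutual best response is (C, X); neither player gains by switching there.

(C, X)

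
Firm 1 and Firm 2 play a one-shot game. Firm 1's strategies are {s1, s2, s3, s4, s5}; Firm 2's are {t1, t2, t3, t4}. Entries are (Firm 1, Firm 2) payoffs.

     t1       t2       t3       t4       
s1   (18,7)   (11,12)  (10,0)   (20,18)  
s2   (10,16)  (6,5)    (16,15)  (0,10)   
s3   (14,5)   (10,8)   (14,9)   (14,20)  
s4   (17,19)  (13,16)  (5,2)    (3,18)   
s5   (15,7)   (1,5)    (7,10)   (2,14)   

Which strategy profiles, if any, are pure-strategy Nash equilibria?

A profile is a Nash equilibrium when each player is best-responding to the other.
Firm 1's best responses — vs t1: s1 (payoff 18); vs t2: s4 (payoff 13); vs t3: s2 (payoff 16); vs t4: s1 (payoff 20).
Firm 2's best responses — vs s1: t4 (payoff 18); vs s2: t1 (payoff 16); vs s3: t4 (payoff 20); vs s4: t1 (payoff 19); vs s5: t4 (payoff 14).
The only mutual best response is (s1, t4); neither player gains by switching there.

(s1, t4)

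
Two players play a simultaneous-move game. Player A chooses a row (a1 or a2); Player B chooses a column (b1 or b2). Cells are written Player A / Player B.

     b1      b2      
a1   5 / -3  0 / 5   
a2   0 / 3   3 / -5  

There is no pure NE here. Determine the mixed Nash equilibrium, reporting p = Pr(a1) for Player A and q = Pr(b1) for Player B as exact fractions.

p = 1/2, q = 3/8

In a mixed NE each player is indifferent between their pure strategies, so the opponent's mix sets the indifference.
Player B indifferent between b1 and b2: p·(-3) + (1−p)·3 = p·5 + (1−p)·(-5) ⟹ 3 + (-6)p = (-5) + 10p ⟹ p = 1/2.
Player A indifferent between a1 and a2: q·5 + (1−q)·0 = q·0 + (1−q)·3 ⟹ 0 + 5q = 3 + (-3)q ⟹ q = 3/8.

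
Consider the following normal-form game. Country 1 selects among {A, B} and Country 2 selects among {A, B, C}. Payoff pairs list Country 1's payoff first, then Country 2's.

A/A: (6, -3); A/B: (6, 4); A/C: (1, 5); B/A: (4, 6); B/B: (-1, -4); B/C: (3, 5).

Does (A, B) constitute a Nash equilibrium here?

Holding Country 2 at B: Country 1 gets 6 from A, versus -1 from B. No profitable deviation for Country 1.
Holding Country 1 at A: Country 2 gets 4 from B but could get 5 by switching to C. Country 2 has a profitable deviation.

No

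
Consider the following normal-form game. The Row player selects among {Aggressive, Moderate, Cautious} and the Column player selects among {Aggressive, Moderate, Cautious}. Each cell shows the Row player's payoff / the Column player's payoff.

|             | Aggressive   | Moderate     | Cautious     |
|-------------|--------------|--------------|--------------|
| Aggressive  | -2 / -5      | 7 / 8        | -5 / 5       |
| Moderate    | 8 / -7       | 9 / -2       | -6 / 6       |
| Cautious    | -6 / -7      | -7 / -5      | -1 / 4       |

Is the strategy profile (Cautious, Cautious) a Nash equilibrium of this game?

Holding the Column player at Cautious: the Row player gets -1 from Cautious, versus -5 from Aggressive, -6 from Moderate. No profitable deviation for the Row player.
Holding the Row player at Cautious: the Column player gets 4 from Cautious, versus -7 from Aggressive, -5 from Moderate. No profitable deviation for the Column player either.

Yes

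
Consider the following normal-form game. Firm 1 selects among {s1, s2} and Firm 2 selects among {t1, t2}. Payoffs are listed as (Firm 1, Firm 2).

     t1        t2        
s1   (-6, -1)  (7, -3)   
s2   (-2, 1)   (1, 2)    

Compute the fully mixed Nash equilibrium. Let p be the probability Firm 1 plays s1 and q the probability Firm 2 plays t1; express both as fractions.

In a mixed NE each player is indifferent between their pure strategies, so the opponent's mix sets the indifference.
Firm 2 indifferent between t1 and t2: p·(-1) + (1−p)·1 = p·(-3) + (1−p)·2 ⟹ 1 + (-2)p = 2 + (-5)p ⟹ p = 1/3.
Firm 1 indifferent between s1 and s2: q·(-6) + (1−q)·7 = q·(-2) + (1−q)·1 ⟹ 7 + (-13)q = 1 + (-3)q ⟹ q = 3/5.

p = 1/3, q = 3/5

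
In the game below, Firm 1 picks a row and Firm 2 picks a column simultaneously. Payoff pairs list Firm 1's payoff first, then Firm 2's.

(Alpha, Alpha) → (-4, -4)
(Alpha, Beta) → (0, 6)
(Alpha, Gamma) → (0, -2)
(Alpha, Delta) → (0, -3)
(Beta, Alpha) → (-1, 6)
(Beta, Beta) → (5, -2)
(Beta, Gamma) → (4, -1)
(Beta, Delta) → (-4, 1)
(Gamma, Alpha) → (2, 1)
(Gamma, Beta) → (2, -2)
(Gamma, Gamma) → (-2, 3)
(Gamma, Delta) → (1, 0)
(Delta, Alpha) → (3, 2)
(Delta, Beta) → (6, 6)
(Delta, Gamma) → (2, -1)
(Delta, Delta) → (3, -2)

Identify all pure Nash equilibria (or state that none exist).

(Delta, Beta)

A profile is a Nash equilibrium when each player is best-responding to the other.
Firm 1's best responses — vs Alpha: Delta (payoff 3); vs Beta: Delta (payoff 6); vs Gamma: Beta (payoff 4); vs Delta: Delta (payoff 3).
Firm 2's best responses — vs Alpha: Beta (payoff 6); vs Beta: Alpha (payoff 6); vs Gamma: Gamma (payoff 3); vs Delta: Beta (payoff 6).
The only mutual best response is (Delta, Beta); neither player gains by switching there.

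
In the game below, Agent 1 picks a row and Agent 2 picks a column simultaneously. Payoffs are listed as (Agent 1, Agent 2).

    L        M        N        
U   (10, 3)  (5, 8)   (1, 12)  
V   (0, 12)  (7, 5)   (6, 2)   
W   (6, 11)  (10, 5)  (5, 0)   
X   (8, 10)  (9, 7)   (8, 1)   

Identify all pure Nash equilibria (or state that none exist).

Check mutual best responses: a cell is a NE iff neither player can gain by unilaterally deviating.
Agent 1's best responses — vs L: U (payoff 10); vs M: W (payoff 10); vs N: X (payoff 8).
Agent 2's best responses — vs U: N (payoff 12); vs V: L (payoff 12); vs W: L (payoff 11); vs X: L (payoff 10).
No cell has both players best-responding. For instance, Agent 1's best reply to N is X, but against X Agent 2 prefers L over N.

There is no pure-strategy Nash equilibrium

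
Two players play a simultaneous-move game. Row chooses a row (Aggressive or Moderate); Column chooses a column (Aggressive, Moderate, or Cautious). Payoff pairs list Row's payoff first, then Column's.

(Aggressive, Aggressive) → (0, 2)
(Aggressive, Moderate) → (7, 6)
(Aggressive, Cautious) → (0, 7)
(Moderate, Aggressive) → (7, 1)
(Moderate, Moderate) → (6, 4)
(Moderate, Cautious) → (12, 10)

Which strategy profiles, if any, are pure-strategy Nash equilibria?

Find each player's best response to every opponent strategy; NE are the intersections.
Row's best responses — vs Aggressive: Moderate (payoff 7); vs Moderate: Aggressive (payoff 7); vs Cautious: Moderate (payoff 12).
Column's best responses — vs Aggressive: Cautious (payoff 7); vs Moderate: Cautious (payoff 10).
The only mutual best response is (Moderate, Cautious); neither player gains by switching there.

(Moderate, Cautious)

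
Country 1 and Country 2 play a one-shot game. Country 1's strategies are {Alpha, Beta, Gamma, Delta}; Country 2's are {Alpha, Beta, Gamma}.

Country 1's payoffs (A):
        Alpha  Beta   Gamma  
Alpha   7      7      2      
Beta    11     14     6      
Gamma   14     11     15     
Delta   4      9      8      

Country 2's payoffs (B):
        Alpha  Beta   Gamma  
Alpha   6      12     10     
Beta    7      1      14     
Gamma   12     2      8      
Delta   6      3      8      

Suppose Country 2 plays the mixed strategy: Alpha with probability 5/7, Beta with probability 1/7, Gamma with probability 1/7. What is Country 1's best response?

Gamma

Country 1's best reply maximizes expected payoff against the mix.
Alpha: (5/7)·7 + (1/7)·7 + (1/7)·2 = 44/7
Beta: (5/7)·11 + (1/7)·14 + (1/7)·6 = 75/7
Gamma: (5/7)·14 + (1/7)·11 + (1/7)·15 = 96/7
Delta: (5/7)·4 + (1/7)·9 + (1/7)·8 = 37/7
Highest expected payoff is 96/7, from Gamma.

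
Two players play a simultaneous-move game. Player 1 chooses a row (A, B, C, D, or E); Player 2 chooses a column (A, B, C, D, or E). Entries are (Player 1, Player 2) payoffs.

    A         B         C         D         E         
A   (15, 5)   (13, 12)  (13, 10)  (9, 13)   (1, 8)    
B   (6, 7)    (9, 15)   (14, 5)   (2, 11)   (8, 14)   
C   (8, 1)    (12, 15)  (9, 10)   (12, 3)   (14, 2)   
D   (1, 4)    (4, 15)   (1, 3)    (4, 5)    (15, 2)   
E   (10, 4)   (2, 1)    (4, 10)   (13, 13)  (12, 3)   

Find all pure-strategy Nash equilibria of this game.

Check mutual best responses: a cell is a NE iff neither player can gain by unilaterally deviating.
Player 1's best responses — vs A: A (payoff 15); vs B: A (payoff 13); vs C: B (payoff 14); vs D: E (payoff 13); vs E: D (payoff 15).
Player 2's best responses — vs A: D (payoff 13); vs B: B (payoff 15); vs C: B (payoff 15); vs D: B (payoff 15); vs E: D (payoff 13).
The only mutual best response is (E, D); neither player gains by switching there.

(E, D)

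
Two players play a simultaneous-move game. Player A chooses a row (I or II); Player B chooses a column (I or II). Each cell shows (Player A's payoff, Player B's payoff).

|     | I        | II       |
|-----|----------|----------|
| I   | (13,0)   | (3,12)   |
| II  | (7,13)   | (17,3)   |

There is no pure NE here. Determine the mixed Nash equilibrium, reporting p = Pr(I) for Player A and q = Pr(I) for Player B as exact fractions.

Each player's mixing probability is pinned down by making the *other* player indifferent.
Player B indifferent between I and II: p·0 + (1−p)·13 = p·12 + (1−p)·3 ⟹ 13 + (-13)p = 3 + 9p ⟹ p = 5/11.
Player A indifferent between I and II: q·13 + (1−q)·3 = q·7 + (1−q)·17 ⟹ 3 + 10q = 17 + (-10)q ⟹ q = 7/10.

p = 5/11, q = 7/10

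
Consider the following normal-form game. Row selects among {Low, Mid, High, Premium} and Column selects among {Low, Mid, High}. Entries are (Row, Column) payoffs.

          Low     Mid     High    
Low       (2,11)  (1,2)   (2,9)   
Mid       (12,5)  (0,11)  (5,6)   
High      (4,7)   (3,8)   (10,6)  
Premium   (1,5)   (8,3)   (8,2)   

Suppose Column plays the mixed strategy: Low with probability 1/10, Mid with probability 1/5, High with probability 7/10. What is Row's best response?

Row's best reply maximizes expected payoff against the mix.
Low: (1/10)·2 + (1/5)·1 + (7/10)·2 = 9/5
Mid: (1/10)·12 + (1/5)·0 + (7/10)·5 = 47/10
High: (1/10)·4 + (1/5)·3 + (7/10)·10 = 8
Premium: (1/10)·1 + (1/5)·8 + (7/10)·8 = 73/10
Highest expected payoff is 8, from High.

High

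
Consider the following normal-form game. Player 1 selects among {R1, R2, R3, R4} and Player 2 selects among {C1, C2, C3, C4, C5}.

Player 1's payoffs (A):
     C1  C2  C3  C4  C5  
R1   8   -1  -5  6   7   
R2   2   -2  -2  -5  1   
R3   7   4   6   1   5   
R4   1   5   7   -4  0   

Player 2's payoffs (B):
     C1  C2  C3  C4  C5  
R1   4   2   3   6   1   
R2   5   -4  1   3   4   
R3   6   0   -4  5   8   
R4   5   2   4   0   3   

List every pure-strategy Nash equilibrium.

(R1, C4)

A profile is a Nash equilibrium when each player is best-responding to the other.
Player 1's best responses — vs C1: R1 (payoff 8); vs C2: R4 (payoff 5); vs C3: R4 (payoff 7); vs C4: R1 (payoff 6); vs C5: R1 (payoff 7).
Player 2's best responses — vs R1: C4 (payoff 6); vs R2: C1 (payoff 5); vs R3: C5 (payoff 8); vs R4: C1 (payoff 5).
The only mutual best response is (R1, C4); neither player gains by switching there.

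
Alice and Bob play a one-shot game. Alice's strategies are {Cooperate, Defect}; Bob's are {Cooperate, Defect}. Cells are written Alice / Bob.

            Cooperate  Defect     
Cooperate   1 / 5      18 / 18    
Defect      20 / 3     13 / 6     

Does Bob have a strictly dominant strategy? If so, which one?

Check whether one of Bob's strategies beats all alternatives regardless of what the opponent does.
Defect strictly dominates: vs Cooperate: 18 > 5; vs Defect: 6 > 3.

Defect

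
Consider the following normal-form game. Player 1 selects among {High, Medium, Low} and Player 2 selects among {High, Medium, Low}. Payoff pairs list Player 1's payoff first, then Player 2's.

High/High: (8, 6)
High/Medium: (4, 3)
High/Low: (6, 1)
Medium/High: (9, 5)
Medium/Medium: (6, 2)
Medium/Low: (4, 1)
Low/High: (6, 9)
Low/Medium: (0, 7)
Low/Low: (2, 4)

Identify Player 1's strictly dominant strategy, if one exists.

Check whether one of Player 1's strategies beats all alternatives regardless of what the opponent does.
High is not dominant: against High, Medium gives 9 > 8.
Medium is not dominant: against Low, High gives 6 > 4.
Low is not dominant: against High, High gives 8 > 6.
No single strategy is best against every opponent action.

None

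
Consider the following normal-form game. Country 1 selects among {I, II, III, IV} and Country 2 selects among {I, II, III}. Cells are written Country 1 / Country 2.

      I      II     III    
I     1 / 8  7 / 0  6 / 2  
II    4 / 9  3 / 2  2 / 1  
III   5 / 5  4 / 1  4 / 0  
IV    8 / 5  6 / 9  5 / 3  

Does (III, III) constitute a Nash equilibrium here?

No

Holding Country 2 at III: Country 1 gets 4 from III but could get 6 by switching to I. Country 1 has a profitable deviation.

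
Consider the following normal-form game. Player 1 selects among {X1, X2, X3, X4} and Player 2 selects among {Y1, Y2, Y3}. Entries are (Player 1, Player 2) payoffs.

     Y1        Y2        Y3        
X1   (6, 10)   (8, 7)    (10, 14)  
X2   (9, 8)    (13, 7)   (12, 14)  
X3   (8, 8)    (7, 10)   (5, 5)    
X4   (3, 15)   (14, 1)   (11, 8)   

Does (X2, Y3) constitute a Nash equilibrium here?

Holding Player 2 at Y3: Player 1 gets 12 from X2, versus 10 from X1, 5 from X3, 11 from X4. No profitable deviation for Player 1.
Holding Player 1 at X2: Player 2 gets 14 from Y3, versus 8 from Y1, 7 from Y2. No profitable deviation for Player 2 either.

Yes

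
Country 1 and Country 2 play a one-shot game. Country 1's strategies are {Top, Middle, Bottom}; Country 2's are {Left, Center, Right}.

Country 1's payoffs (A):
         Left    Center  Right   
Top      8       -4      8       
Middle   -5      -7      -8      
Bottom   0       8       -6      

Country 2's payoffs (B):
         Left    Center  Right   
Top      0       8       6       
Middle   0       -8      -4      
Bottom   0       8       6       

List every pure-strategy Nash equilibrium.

Find each player's best response to every opponent strategy; NE are the intersections.
Country 1's best responses — vs Left: Top (payoff 8); vs Center: Bottom (payoff 8); vs Right: Top (payoff 8).
Country 2's best responses — vs Top: Center (payoff 8); vs Middle: Left (payoff 0); vs Bottom: Center (payoff 8).
The only mutual best response is (Bottom, Center); neither player gains by switching there.

(Bottom, Center)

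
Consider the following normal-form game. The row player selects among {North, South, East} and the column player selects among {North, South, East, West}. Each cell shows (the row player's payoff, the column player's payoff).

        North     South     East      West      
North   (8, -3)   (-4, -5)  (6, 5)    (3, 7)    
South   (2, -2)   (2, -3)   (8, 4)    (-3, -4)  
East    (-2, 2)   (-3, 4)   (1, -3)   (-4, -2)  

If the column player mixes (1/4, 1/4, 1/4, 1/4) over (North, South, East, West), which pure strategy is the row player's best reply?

Compute the row player's expected payoff from each pure strategy against the given mix.
North: (1/4)·8 + (1/4)·(-4) + (1/4)·6 + (1/4)·3 = 13/4
South: (1/4)·2 + (1/4)·2 + (1/4)·8 + (1/4)·(-3) = 9/4
East: (1/4)·(-2) + (1/4)·(-3) + (1/4)·1 + (1/4)·(-4) = -2
Highest expected payoff is 13/4, from North.

North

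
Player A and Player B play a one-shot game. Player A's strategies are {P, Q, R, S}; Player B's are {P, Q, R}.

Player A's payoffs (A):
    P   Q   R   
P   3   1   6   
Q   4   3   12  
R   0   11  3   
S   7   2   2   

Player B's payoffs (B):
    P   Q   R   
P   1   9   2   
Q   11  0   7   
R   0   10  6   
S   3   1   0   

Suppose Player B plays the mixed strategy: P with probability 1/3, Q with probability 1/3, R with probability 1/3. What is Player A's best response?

Q

Player A's best reply maximizes expected payoff against the mix.
P: (1/3)·3 + (1/3)·1 + (1/3)·6 = 10/3
Q: (1/3)·4 + (1/3)·3 + (1/3)·12 = 19/3
R: (1/3)·0 + (1/3)·11 + (1/3)·3 = 14/3
S: (1/3)·7 + (1/3)·2 + (1/3)·2 = 11/3
Highest expected payoff is 19/3, from Q.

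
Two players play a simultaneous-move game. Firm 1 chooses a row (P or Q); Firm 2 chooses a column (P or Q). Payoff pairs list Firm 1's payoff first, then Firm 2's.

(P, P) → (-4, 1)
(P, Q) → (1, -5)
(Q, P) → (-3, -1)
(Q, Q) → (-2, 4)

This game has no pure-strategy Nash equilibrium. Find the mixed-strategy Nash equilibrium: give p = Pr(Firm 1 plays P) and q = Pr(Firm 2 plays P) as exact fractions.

In a mixed NE each player is indifferent between their pure strategies, so the opponent's mix sets the indifference.
Firm 2 indifferent between P and Q: p·1 + (1−p)·(-1) = p·(-5) + (1−p)·4 ⟹ (-1) + 2p = 4 + (-9)p ⟹ p = 5/11.
Firm 1 indifferent between P and Q: q·(-4) + (1−q)·1 = q·(-3) + (1−q)·(-2) ⟹ 1 + (-5)q = (-2) + (-1)q ⟹ q = 3/4.

p = 5/11, q = 3/4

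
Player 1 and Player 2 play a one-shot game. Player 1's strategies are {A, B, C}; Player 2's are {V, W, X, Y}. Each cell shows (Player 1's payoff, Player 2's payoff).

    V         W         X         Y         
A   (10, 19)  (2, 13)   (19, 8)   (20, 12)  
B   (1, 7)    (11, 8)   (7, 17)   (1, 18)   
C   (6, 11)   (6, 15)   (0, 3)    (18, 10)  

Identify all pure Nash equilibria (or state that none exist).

(A, V)

A profile is a Nash equilibrium when each player is best-responding to the other.
Player 1's best responses — vs V: A (payoff 10); vs W: B (payoff 11); vs X: A (payoff 19); vs Y: A (payoff 20).
Player 2's best responses — vs A: V (payoff 19); vs B: Y (payoff 18); vs C: W (payoff 15).
The only mutual best response is (A, V); neither player gains by switching there.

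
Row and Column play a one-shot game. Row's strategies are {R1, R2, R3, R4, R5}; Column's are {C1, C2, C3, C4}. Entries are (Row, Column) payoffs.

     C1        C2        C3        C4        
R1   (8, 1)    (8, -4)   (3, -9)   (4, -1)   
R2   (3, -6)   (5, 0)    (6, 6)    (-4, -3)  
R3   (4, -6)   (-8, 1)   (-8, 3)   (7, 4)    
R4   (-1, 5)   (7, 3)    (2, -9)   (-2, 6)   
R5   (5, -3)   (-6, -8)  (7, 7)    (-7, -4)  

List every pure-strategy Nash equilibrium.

(R1, C1), (R3, C4), and (R5, C3)

A profile is a Nash equilibrium when each player is best-responding to the other.
Row's best responses — vs C1: R1 (payoff 8); vs C2: R1 (payoff 8); vs C3: R5 (payoff 7); vs C4: R3 (payoff 7).
Column's best responses — vs R1: C1 (payoff 1); vs R2: C3 (payoff 6); vs R3: C4 (payoff 4); vs R4: C4 (payoff 6); vs R5: C3 (payoff 7).
Mutual best responses occur at (R1, C1), (R3, C4), and (R5, C3); at each, neither player gains by switching.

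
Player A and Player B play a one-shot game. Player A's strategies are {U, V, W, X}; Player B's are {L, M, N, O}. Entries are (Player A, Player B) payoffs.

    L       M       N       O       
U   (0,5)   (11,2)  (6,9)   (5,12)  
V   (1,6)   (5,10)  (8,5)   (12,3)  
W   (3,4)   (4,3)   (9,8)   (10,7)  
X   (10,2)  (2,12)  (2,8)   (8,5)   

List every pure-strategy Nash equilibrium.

(W, N)

Find each player's best response to every opponent strategy; NE are the intersections.
Player A's best responses — vs L: X (payoff 10); vs M: U (payoff 11); vs N: W (payoff 9); vs O: V (payoff 12).
Player B's best responses — vs U: O (payoff 12); vs V: M (payoff 10); vs W: N (payoff 8); vs X: M (payoff 12).
The only mutual best response is (W, N); neither player gains by switching there.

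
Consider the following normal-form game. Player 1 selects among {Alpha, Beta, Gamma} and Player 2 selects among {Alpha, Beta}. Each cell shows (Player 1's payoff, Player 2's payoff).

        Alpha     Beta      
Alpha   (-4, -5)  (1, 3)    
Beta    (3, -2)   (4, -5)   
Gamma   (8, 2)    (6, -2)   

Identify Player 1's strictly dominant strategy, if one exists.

A strategy is strictly dominant if it gives Player 1 a strictly higher payoff than every other strategy, against every choice by the opponent.
Gamma strictly dominates: vs Alpha: 8 > each of {-4, 3}; vs Beta: 6 > each of {1, 4}.

Gamma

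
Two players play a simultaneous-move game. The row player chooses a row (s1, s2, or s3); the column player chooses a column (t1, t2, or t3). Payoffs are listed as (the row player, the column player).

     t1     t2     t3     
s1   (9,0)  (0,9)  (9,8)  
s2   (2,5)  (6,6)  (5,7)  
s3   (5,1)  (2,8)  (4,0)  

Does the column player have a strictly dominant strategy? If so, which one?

No strictly dominant strategy

Check whether one of the column player's strategies beats all alternatives regardless of what the opponent does.
t1 is not dominant: against s1, t2 gives 9 > 0.
t2 is not dominant: against s2, t3 gives 7 > 6.
t3 is not dominant: against s1, t2 gives 9 > 8.
No single strategy is best against every opponent action.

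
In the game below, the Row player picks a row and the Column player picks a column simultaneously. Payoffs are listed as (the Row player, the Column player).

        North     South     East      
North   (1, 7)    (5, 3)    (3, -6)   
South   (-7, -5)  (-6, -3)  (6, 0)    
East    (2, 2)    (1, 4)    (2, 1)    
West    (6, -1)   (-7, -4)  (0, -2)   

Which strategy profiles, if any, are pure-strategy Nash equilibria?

(South, East) and (West, North)

A profile is a Nash equilibrium when each player is best-responding to the other.
The Row player's best responses — vs North: West (payoff 6); vs South: North (payoff 5); vs East: South (payoff 6).
The Column player's best responses — vs North: North (payoff 7); vs South: East (payoff 0); vs East: South (payoff 4); vs West: North (payoff -1).
Mutual best responses occur at (South, East) and (West, North); at each, neither player gains by switching.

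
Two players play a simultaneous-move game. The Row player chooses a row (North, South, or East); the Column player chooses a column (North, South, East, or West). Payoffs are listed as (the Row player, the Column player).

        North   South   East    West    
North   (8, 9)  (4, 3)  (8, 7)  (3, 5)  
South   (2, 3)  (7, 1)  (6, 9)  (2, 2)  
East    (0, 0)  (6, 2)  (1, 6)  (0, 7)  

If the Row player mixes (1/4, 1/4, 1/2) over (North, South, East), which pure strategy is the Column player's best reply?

The Column player's best reply maximizes expected payoff against the mix.
North: (1/4)·9 + (1/4)·3 + (1/2)·0 = 3
South: (1/4)·3 + (1/4)·1 + (1/2)·2 = 2
East: (1/4)·7 + (1/4)·9 + (1/2)·6 = 7
West: (1/4)·5 + (1/4)·2 + (1/2)·7 = 21/4
Highest expected payoff is 7, from East.

East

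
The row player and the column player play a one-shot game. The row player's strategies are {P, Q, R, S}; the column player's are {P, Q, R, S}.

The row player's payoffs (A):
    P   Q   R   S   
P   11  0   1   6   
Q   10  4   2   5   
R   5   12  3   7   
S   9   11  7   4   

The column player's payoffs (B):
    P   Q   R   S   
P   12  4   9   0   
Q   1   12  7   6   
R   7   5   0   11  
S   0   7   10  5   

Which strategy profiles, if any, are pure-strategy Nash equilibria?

(P, P), (R, S), and (S, R)

A profile is a Nash equilibrium when each player is best-responding to the other.
The row player's best responses — vs P: P (payoff 11); vs Q: R (payoff 12); vs R: S (payoff 7); vs S: R (payoff 7).
The column player's best responses — vs P: P (payoff 12); vs Q: Q (payoff 12); vs R: S (payoff 11); vs S: R (payoff 10).
Mutual best responses occur at (P, P), (R, S), and (S, R); at each, neither player gains by switching.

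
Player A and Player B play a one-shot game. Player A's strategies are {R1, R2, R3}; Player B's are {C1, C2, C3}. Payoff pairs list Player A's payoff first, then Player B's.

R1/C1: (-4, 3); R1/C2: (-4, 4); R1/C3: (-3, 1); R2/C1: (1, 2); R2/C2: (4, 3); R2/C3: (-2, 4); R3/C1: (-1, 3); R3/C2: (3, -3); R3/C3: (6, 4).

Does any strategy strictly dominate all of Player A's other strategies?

None

Check whether one of Player A's strategies beats all alternatives regardless of what the opponent does.
R1 is not dominant: against C1, R2 gives 1 > -4.
R2 is not dominant: against C3, R3 gives 6 > -2.
R3 is not dominant: against C1, R2 gives 1 > -1.
No single strategy is best against every opponent action.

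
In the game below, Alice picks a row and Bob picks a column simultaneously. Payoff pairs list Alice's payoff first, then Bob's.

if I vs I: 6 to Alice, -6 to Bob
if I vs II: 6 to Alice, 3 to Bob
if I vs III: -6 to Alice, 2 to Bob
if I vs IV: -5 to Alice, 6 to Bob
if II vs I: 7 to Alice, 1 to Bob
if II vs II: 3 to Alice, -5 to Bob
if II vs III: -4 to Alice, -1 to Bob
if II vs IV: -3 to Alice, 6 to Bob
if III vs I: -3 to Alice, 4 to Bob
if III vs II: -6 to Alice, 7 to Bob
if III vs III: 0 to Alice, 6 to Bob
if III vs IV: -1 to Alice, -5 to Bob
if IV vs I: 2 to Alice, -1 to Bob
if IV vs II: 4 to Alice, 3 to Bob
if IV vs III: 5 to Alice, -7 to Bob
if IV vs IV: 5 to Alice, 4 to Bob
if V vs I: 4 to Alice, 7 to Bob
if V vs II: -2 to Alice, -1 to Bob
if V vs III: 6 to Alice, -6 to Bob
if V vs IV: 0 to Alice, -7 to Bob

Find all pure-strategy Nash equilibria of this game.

Check mutual best responses: a cell is a NE iff neither player can gain by unilaterally deviating.
Alice's best responses — vs I: II (payoff 7); vs II: I (payoff 6); vs III: V (payoff 6); vs IV: IV (payoff 5).
Bob's best responses — vs I: IV (payoff 6); vs II: IV (payoff 6); vs III: II (payoff 7); vs IV: IV (payoff 4); vs V: I (payoff 7).
The only mutual best response is (IV, IV); neither player gains by switching there.

(IV, IV)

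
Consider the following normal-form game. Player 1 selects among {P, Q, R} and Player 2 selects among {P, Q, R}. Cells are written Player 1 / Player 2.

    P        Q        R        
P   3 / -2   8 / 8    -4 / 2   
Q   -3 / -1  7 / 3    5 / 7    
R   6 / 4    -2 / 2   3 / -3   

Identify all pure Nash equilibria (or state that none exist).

(P, Q), (Q, R), and (R, P)

Check mutual best responses: a cell is a NE iff neither player can gain by unilaterally deviating.
Player 1's best responses — vs P: R (payoff 6); vs Q: P (payoff 8); vs R: Q (payoff 5).
Player 2's best responses — vs P: Q (payoff 8); vs Q: R (payoff 7); vs R: P (payoff 4).
Mutual best responses occur at (P, Q), (Q, R), and (R, P); at each, neither player gains by switching.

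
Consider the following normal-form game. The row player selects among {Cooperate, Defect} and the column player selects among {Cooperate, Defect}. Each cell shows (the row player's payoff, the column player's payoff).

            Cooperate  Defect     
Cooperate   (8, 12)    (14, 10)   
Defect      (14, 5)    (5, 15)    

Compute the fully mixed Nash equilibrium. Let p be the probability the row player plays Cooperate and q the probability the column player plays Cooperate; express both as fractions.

In a mixed NE each player is indifferent between their pure strategies, so the opponent's mix sets the indifference.
The column player indifferent between Cooperate and Defect: p·12 + (1−p)·5 = p·10 + (1−p)·15 ⟹ 5 + 7p = 15 + (-5)p ⟹ p = 5/6.
The row player indifferent between Cooperate and Defect: q·8 + (1−q)·14 = q·14 + (1−q)·5 ⟹ 14 + (-6)q = 5 + 9q ⟹ q = 3/5.

p = 5/6, q = 3/5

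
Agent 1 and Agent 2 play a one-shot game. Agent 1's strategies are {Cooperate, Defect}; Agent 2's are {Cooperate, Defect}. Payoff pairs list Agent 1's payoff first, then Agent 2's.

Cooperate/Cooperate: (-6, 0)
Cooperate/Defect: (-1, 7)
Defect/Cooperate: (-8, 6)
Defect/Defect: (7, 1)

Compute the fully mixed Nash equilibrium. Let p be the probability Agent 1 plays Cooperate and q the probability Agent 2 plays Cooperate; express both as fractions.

In a mixed NE each player is indifferent between their pure strategies, so the opponent's mix sets the indifference.
Agent 2 indifferent between Cooperate and Defect: p·0 + (1−p)·6 = p·7 + (1−p)·1 ⟹ 6 + (-6)p = 1 + 6p ⟹ p = 5/12.
Agent 1 indifferent between Cooperate and Defect: q·(-6) + (1−q)·(-1) = q·(-8) + (1−q)·7 ⟹ (-1) + (-5)q = 7 + (-15)q ⟹ q = 4/5.

p = 5/12, q = 4/5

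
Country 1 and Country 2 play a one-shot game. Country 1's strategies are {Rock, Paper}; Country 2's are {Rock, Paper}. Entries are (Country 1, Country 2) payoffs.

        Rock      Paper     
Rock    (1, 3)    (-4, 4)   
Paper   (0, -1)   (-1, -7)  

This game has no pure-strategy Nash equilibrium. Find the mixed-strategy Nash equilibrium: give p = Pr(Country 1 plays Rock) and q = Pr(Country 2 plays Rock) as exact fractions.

Each player's mixing probability is pinned down by making the *other* player indifferent.
Country 2 indifferent between Rock and Paper: p·3 + (1−p)·(-1) = p·4 + (1−p)·(-7) ⟹ (-1) + 4p = (-7) + 11p ⟹ p = 6/7.
Country 1 indifferent between Rock and Paper: q·1 + (1−q)·(-4) = q·0 + (1−q)·(-1) ⟹ (-4) + 5q = (-1) + 1q ⟹ q = 3/4.

p = 6/7, q = 3/4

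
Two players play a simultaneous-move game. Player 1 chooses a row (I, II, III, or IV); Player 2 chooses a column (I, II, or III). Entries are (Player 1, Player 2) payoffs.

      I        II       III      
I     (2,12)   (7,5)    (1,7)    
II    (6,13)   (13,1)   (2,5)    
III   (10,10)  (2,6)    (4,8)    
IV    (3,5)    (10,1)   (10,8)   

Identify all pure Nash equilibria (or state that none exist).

(III, I) and (IV, III)

Find each player's best response to every opponent strategy; NE are the intersections.
Player 1's best responses — vs I: III (payoff 10); vs II: II (payoff 13); vs III: IV (payoff 10).
Player 2's best responses — vs I: I (payoff 12); vs II: I (payoff 13); vs III: I (payoff 10); vs IV: III (payoff 8).
Mutual best responses occur at (III, I) and (IV, III); at each, neither player gains by switching.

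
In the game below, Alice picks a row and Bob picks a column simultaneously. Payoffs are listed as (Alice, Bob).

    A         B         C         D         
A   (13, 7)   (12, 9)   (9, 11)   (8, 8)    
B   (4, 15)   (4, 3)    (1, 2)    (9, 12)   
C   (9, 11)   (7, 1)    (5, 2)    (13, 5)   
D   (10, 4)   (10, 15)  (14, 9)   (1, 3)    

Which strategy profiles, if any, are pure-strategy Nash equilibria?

Check mutual best responses: a cell is a NE iff neither player can gain by unilaterally deviating.
Alice's best responses — vs A: A (payoff 13); vs B: A (payoff 12); vs C: D (payoff 14); vs D: C (payoff 13).
Bob's best responses — vs A: C (payoff 11); vs B: A (payoff 15); vs C: A (payoff 11); vs D: B (payoff 15).
No cell has both players best-responding. For instance, Alice's best reply to A is A, but against A Bob prefers C over A.

None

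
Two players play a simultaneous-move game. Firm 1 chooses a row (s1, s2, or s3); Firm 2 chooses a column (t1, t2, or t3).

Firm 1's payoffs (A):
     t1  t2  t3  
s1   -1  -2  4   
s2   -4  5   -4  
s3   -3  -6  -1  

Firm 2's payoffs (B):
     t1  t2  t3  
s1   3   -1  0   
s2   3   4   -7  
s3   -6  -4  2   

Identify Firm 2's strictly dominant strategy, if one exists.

Check whether one of Firm 2's strategies beats all alternatives regardless of what the opponent does.
t1 is not dominant: against s2, t2 gives 4 > 3.
t2 is not dominant: against s1, t1 gives 3 > -1.
t3 is not dominant: against s1, t1 gives 3 > 0.
No single strategy is best against every opponent action.

No strictly dominant strategy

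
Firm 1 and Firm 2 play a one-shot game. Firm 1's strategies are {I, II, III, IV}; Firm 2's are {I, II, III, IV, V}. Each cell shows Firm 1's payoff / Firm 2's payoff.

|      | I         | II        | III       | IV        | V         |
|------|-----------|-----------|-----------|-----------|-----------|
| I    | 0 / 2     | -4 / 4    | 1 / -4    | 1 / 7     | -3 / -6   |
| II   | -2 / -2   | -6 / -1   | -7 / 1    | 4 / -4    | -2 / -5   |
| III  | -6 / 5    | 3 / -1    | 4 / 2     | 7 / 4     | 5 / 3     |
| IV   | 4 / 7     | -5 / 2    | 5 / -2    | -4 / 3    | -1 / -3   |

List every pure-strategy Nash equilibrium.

Check mutual best responses: a cell is a NE iff neither player can gain by unilaterally deviating.
Firm 1's best responses — vs I: IV (payoff 4); vs II: III (payoff 3); vs III: IV (payoff 5); vs IV: III (payoff 7); vs V: III (payoff 5).
Firm 2's best responses — vs I: IV (payoff 7); vs II: III (payoff 1); vs III: I (payoff 5); vs IV: I (payoff 7).
The only mutual best response is (IV, I); neither player gains by switching there.

(IV, I)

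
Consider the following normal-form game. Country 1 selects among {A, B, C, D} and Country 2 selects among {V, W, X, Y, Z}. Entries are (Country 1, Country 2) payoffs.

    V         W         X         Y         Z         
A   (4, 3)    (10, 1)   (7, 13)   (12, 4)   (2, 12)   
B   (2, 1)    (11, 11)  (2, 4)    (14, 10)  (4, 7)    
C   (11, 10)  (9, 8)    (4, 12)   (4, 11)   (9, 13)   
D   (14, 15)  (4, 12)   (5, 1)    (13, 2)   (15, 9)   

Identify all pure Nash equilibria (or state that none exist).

(A, X), (B, W), and (D, V)

Check mutual best responses: a cell is a NE iff neither player can gain by unilaterally deviating.
Country 1's best responses — vs V: D (payoff 14); vs W: B (payoff 11); vs X: A (payoff 7); vs Y: B (payoff 14); vs Z: D (payoff 15).
Country 2's best responses — vs A: X (payoff 13); vs B: W (payoff 11); vs C: Z (payoff 13); vs D: V (payoff 15).
Mutual best responses occur at (A, X), (B, W), and (D, V); at each, neither player gains by switching.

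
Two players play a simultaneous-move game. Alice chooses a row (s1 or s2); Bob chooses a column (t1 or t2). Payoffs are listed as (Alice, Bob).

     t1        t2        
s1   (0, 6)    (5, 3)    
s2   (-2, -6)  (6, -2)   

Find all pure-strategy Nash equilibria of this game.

Find each player's best response to every opponent strategy; NE are the intersections.
Alice's best responses — vs t1: s1 (payoff 0); vs t2: s2 (payoff 6).
Bob's best responses — vs s1: t1 (payoff 6); vs s2: t2 (payoff -2).
Mutual best responses occur at (s1, t1) and (s2, t2); at each, neither player gains by switching.

(s1, t1) and (s2, t2)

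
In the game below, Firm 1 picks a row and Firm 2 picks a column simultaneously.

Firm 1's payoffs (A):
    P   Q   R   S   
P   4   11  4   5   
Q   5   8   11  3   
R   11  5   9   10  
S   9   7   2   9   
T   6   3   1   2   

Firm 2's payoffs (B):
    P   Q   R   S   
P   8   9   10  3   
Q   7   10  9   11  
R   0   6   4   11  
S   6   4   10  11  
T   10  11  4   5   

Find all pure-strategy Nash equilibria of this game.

(R, S)

A profile is a Nash equilibrium when each player is best-responding to the other.
Firm 1's best responses — vs P: R (payoff 11); vs Q: P (payoff 11); vs R: Q (payoff 11); vs S: R (payoff 10).
Firm 2's best responses — vs P: R (payoff 10); vs Q: S (payoff 11); vs R: S (payoff 11); vs S: S (payoff 11); vs T: Q (payoff 11).
The only mutual best response is (R, S); neither player gains by switching there.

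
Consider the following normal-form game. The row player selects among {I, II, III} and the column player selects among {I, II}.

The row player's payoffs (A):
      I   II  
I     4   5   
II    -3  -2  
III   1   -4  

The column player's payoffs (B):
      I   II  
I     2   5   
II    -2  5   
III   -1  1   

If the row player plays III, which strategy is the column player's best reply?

II

With the row player fixed at III, the column player's payoffs are: I → -1, II → 1.
The maximum is 1, achieved by II.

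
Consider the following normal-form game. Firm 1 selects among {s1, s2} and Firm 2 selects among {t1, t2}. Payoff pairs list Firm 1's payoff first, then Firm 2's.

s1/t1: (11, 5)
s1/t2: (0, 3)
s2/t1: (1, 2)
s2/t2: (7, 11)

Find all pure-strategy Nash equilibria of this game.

Find each player's best response to every opponent strategy; NE are the intersections.
Firm 1's best responses — vs t1: s1 (payoff 11); vs t2: s2 (payoff 7).
Firm 2's best responses — vs s1: t1 (payoff 5); vs s2: t2 (payoff 11).
Mutual best responses occur at (s1, t1) and (s2, t2); at each, neither player gains by switching.

(s1, t1) and (s2, t2)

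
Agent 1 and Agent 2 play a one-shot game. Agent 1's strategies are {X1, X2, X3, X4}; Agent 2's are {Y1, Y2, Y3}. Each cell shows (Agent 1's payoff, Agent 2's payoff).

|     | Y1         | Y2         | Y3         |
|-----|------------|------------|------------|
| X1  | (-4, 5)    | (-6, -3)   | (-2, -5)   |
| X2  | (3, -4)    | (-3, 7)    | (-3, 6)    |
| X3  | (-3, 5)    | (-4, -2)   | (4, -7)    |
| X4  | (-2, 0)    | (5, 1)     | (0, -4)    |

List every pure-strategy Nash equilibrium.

(X4, Y2)

A profile is a Nash equilibrium when each player is best-responding to the other.
Agent 1's best responses — vs Y1: X2 (payoff 3); vs Y2: X4 (payoff 5); vs Y3: X3 (payoff 4).
Agent 2's best responses — vs X1: Y1 (payoff 5); vs X2: Y2 (payoff 7); vs X3: Y1 (payoff 5); vs X4: Y2 (payoff 1).
The only mutual best response is (X4, Y2); neither player gains by switching there.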